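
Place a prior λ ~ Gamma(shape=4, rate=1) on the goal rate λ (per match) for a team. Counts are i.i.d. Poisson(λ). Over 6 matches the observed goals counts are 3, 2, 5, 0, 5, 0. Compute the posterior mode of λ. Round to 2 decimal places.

Σxᵢ = 3+2+5+0+5+0 = 15, with n = 6.
Posterior ∝ λ^3e^(−1λ) · λ^15e^(−6λ) = λ^18e^(−7λ), i.e. Gamma(shape=19, rate=7).
The mode of a Gamma(a, b) with a ≥ 1 (shape–rate) is (a−1)/b = 18/7 ≈ 2.57.

λ̂_MAP = 2.57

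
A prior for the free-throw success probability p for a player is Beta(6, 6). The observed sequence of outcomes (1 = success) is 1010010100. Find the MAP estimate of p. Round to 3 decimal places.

Prior: Beta(6, 6).
Data: 4 successes in 10 trials (from the sequence). The binomial likelihood contributes p^4(1−p)^6, so the posterior is Beta(6+4, 6+6) = Beta(10, 12).
For Beta(a, b) with a, b > 1 the mode is (a−1)/(a+b−2) = 9/20 ≈ 0.450.

p̂_MAP = 0.450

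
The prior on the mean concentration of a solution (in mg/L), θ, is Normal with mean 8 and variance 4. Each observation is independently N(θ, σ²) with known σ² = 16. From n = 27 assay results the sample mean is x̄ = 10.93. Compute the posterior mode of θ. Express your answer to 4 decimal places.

n = 27, x̄ = 10.93.
For a Normal prior and Normal likelihood with known variance, the posterior is Normal; its mode equals its mean, the precision-weighted average.
Prior precision 1/σ₀² = 1/4 = 0.25; data precision n/σ² = 27/16 = 1.6875.
θ̂ = (0.25·8 + 1.6875·10.93) / (0.25 + 1.6875) = 20.444375/1.9375 = 32711/3100 ≈ 10.5519.

θ̂_MAP = 10.5519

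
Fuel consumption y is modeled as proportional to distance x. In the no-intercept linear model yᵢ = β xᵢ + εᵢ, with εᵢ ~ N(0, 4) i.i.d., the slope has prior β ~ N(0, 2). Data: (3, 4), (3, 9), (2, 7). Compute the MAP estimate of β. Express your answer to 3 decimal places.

β̂_MAP = 2.208

log p(β | y) = −Σ(yᵢ − βxᵢ)²/(2·4) − β²/(2·2) + const.
Setting the derivative to zero: Σxᵢ(yᵢ − βxᵢ)/4 − β/2 = 0, so β = Σxᵢyᵢ / (Σxᵢ² + σ²/τ²).
Σxᵢyᵢ = 3·4 + 3·9 + 2·7 = 53; Σxᵢ² = 22; σ²/τ² = 2.
β̂_MAP = 53 / (22 + 2) = 53/24 ≈ 2.208.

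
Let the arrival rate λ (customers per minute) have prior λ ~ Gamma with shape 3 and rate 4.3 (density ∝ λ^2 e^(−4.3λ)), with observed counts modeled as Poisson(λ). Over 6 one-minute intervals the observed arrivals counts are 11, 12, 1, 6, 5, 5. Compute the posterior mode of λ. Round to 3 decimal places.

λ̂_MAP = 4.078

Σxᵢ = 11+12+1+6+5+5 = 40, with n = 6.
Posterior ∝ λ^2e^(−4.3λ) · λ^40e^(−6λ) = λ^42e^(−10.3λ), i.e. Gamma(shape=43, rate=10.3).
The mode of a Gamma(a, b) with a ≥ 1 (shape–rate) is (a−1)/b = 42/10.3 ≈ 4.078.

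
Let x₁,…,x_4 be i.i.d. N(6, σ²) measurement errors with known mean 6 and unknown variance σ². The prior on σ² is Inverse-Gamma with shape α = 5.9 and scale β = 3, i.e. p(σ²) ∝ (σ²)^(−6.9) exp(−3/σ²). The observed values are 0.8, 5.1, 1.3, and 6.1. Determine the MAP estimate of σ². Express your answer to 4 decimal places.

σ̂²_MAP = 3.1433

Sum of squared deviations about the known mean: SS = (0.8−6)² + (5.1−6)² + (1.3−6)² + (6.1−6)² = 49.95.
The Normal likelihood contributes (σ²)^(−n/2) exp(−SS/(2σ²)), so the posterior is Inverse-Gamma(α + n/2, β + SS/2) = Inverse-Gamma(7.9, 27.975).
The mode of Inverse-Gamma(a, b) is b/(a+1) = 27.975/8.9 ≈ 3.1433.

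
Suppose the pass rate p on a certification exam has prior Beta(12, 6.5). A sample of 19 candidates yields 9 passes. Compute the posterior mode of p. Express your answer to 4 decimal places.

Prior: Beta(12, 6.5).
Data: 9 successes in 19 trials. The binomial likelihood contributes p^9(1−p)^10, so the posterior is Beta(12+9, 6.5+10) = Beta(21, 16.5).
For Beta(a, b) with a, b > 1 the mode is (a−1)/(a+b−2) = 20/35.5 ≈ 0.5634.

p̂_MAP = 0.5634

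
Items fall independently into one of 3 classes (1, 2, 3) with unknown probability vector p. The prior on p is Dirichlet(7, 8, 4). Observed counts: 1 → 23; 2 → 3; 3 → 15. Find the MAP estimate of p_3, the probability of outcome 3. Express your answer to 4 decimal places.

MAP estimate: 0.3158

The posterior is Dirichlet(αᵢ + nᵢ) = Dirichlet(30, 11, 19).
For a Dirichlet(a₁,…,a_K) with all aᵢ > 1, the mode has j-th component (aⱼ − 1)/(Σaᵢ − K).
Here Σaᵢ = 60 and K = 3, so p_3 = (19 − 1)/(60 − 3) = 18/57 ≈ 0.3158.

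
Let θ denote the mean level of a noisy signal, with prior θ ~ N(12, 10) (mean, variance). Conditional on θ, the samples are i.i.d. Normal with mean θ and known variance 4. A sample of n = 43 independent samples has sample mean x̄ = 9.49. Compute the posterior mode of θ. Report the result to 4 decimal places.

n = 43, x̄ = 9.49.
For a Normal prior and Normal likelihood with known variance, the posterior is Normal; its mode equals its mean, the precision-weighted average.
Prior precision 1/σ₀² = 1/10 = 0.1; data precision n/σ² = 43/4 = 10.75.
θ̂ = (0.1·12 + 10.75·9.49) / (0.1 + 10.75) = 103.2175/10.85 = 41287/4340 ≈ 9.5131.

θ̂_MAP = 9.5131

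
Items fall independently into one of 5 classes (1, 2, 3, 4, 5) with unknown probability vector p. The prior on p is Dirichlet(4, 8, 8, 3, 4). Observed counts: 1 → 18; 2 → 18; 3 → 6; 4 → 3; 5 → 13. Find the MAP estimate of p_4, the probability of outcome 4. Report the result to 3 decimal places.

The posterior is Dirichlet(αᵢ + nᵢ) = Dirichlet(22, 26, 14, 6, 17).
For a Dirichlet(a₁,…,a_K) with all aᵢ > 1, the mode has j-th component (aⱼ − 1)/(Σaᵢ − K).
Here Σaᵢ = 85 and K = 5, so p_4 = (6 − 1)/(85 − 5) = 5/80 ≈ 0.063.

MAP estimate: 0.063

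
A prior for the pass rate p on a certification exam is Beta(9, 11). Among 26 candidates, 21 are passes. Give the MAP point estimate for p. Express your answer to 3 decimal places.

Prior: Beta(9, 11).
Data: 21 successes in 26 trials. The binomial likelihood contributes p^21(1−p)^5, so the posterior is Beta(9+21, 11+5) = Beta(30, 16).
For Beta(a, b) with a, b > 1 the mode is (a−1)/(a+b−2) = 29/44 ≈ 0.659.

p̂_MAP = 0.659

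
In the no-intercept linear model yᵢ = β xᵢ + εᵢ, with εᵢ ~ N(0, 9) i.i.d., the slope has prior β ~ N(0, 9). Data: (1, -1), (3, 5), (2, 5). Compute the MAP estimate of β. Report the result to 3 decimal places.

log p(β | y) = −Σ(yᵢ − βxᵢ)²/(2·9) − β²/(2·9) + const.
Setting the derivative to zero: Σxᵢ(yᵢ − βxᵢ)/9 − β/9 = 0, so β = Σxᵢyᵢ / (Σxᵢ² + σ²/τ²).
Σxᵢyᵢ = 1·(-1) + 3·5 + 2·5 = 24; Σxᵢ² = 14; σ²/τ² = 1.
β̂_MAP = 24 / (14 + 1) = 24/15 ≈ 1.600.

β̂_MAP = 1.600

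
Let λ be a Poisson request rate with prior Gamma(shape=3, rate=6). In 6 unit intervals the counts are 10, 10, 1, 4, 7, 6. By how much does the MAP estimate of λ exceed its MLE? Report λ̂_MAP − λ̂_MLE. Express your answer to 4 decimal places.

Σxᵢ = 38. Posterior is Gamma(41, 12); MAP = (41−1)/12 = 40/12 ≈ 3.33333.
MLE = x̄ = 38/6 ≈ 6.33333.
Difference = 40/12 − 38/6 = -3 ≈ -3.0000.

MAP − MLE = -3.0000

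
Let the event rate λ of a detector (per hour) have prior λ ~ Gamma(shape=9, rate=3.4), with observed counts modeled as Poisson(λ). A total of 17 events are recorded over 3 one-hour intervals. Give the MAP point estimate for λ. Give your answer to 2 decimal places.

Σxᵢ = 17, n = 3.
Posterior ∝ λ^8e^(−3.4λ) · λ^17e^(−3λ) = λ^25e^(−6.4λ), i.e. Gamma(shape=26, rate=6.4).
The mode of a Gamma(a, b) with a ≥ 1 (shape–rate) is (a−1)/b = 25/6.4 ≈ 3.91.

λ̂_MAP = 3.91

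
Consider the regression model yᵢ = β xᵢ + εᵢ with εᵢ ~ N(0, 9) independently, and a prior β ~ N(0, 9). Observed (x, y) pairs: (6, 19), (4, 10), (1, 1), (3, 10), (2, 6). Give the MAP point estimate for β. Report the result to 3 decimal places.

β̂_MAP = 2.940

log p(β | y) = −Σ(yᵢ − βxᵢ)²/(2·9) − β²/(2·9) + const.
Setting the derivative to zero: Σxᵢ(yᵢ − βxᵢ)/9 − β/9 = 0, so β = Σxᵢyᵢ / (Σxᵢ² + σ²/τ²).
Σxᵢyᵢ = 6·19 + 4·10 + 1·1 + 3·10 + 2·6 = 197; Σxᵢ² = 66; σ²/τ² = 1.
β̂_MAP = 197 / (66 + 1) = 197/67 ≈ 2.940.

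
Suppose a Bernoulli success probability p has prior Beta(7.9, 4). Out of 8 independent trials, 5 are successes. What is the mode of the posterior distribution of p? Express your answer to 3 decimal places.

Prior: Beta(7.9, 4).
Data: 5 successes in 8 trials. The binomial likelihood contributes p^5(1−p)^3, so the posterior is Beta(7.9+5, 4+3) = Beta(12.9, 7).
For Beta(a, b) with a, b > 1 the mode is (a−1)/(a+b−2) = 11.9/17.9 ≈ 0.665.

p̂_MAP = 0.665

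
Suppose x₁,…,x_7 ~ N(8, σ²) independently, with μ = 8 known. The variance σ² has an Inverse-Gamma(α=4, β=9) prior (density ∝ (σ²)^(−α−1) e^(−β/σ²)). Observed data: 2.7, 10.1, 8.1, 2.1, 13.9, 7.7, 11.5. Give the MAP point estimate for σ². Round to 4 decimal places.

Sum of squared deviations about the known mean: SS = (2.7−8)² + (10.1−8)² + (8.1−8)² + (2.1−8)² + (13.9−8)² + (7.7−8)² + (11.5−8)² = 114.47.
The Normal likelihood contributes (σ²)^(−n/2) exp(−SS/(2σ²)), so the posterior is Inverse-Gamma(α + n/2, β + SS/2) = Inverse-Gamma(7.5, 66.235).
The mode of Inverse-Gamma(a, b) is b/(a+1) = 66.235/8.5 ≈ 7.7924.

σ̂²_MAP = 7.7924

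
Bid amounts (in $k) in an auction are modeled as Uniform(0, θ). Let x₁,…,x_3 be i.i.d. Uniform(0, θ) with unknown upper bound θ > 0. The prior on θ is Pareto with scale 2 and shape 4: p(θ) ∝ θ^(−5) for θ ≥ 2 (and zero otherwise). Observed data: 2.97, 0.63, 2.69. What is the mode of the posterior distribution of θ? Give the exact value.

The Uniform(0, θ) likelihood is θ^(−n) for θ ≥ max(xᵢ), zero otherwise. Here max(xᵢ) = 2.97.
Posterior ∝ θ^(−5) · θ^(−3) = θ^(−8) on θ ≥ max(2, 2.97) = 2.97.
This density is strictly decreasing in θ, so the posterior mode lies at the lower boundary of the support.

θ̂_MAP = 2.97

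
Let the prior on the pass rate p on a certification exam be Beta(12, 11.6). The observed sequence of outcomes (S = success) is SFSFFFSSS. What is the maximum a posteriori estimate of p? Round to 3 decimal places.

Prior: Beta(12, 11.6).
Data: 5 successes in 9 trials (from the sequence). The binomial likelihood contributes p^5(1−p)^4, so the posterior is Beta(12+5, 11.6+4) = Beta(17, 15.6).
For Beta(a, b) with a, b > 1 the mode is (a−1)/(a+b−2) = 16/30.6 ≈ 0.523.

p̂_MAP = 0.523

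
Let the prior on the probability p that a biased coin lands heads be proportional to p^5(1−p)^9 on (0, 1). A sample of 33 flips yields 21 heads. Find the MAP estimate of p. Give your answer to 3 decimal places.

p̂_MAP = 0.553

The prior density ∝ p^5(1−p)^9 is the kernel of Beta(6, 10).
Data: 21 successes in 33 trials. The binomial likelihood contributes p^21(1−p)^12, so the posterior is Beta(6+21, 10+12) = Beta(27, 22).
For Beta(a, b) with a, b > 1 the mode is (a−1)/(a+b−2) = 26/47 ≈ 0.553.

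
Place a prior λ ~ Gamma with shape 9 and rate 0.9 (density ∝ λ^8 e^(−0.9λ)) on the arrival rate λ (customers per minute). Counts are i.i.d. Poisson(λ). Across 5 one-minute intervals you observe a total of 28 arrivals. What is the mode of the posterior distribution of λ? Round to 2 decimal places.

λ̂_MAP = 6.10

Σxᵢ = 28, n = 5.
Posterior ∝ λ^8e^(−0.9λ) · λ^28e^(−5λ) = λ^36e^(−5.9λ), i.e. Gamma(shape=37, rate=5.9).
The mode of a Gamma(a, b) with a ≥ 1 (shape–rate) is (a−1)/b = 36/5.9 ≈ 6.10.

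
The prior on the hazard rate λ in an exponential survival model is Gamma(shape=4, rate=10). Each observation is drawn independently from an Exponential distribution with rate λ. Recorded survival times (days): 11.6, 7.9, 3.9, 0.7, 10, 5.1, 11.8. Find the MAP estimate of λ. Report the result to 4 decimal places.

λ̂_MAP = 0.1639

The Exponential(rate=λ) likelihood is ∝ λ^n e^(−λΣtᵢ). Here n = 7 and Σtᵢ = 11.6 + 7.9 + 3.9 + 0.7 + 10 + 5.1 + 11.8 = 51.
Posterior ∝ λ^3e^(−10λ) · λ^7e^(−51λ) = λ^10e^(−61λ), i.e. Gamma(11, 61).
Mode = (a−1)/b = 10/61 ≈ 0.1639.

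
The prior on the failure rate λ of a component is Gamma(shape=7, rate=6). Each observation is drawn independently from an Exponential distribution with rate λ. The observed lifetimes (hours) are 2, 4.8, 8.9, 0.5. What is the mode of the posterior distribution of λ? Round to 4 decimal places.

λ̂_MAP = 0.4505

The Exponential(rate=λ) likelihood is ∝ λ^n e^(−λΣtᵢ). Here n = 4 and Σtᵢ = 2 + 4.8 + 8.9 + 0.5 = 16.2.
Posterior ∝ λ^6e^(−6λ) · λ^4e^(−16.2λ) = λ^10e^(−22.2λ), i.e. Gamma(11, 22.2).
Mode = (a−1)/b = 10/22.2 ≈ 0.4505.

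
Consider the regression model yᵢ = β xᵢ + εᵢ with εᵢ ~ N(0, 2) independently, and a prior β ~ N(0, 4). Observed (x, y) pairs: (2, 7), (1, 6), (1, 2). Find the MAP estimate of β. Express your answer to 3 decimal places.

log p(β | y) = −Σ(yᵢ − βxᵢ)²/(2·2) − β²/(2·4) + const.
Setting the derivative to zero: Σxᵢ(yᵢ − βxᵢ)/2 − β/4 = 0, so β = Σxᵢyᵢ / (Σxᵢ² + σ²/τ²).
Σxᵢyᵢ = 2·7 + 1·6 + 1·2 = 22; Σxᵢ² = 6; σ²/τ² = 0.5.
β̂_MAP = 22 / (6 + 0.5) = 22/6.5 ≈ 3.385.

β̂_MAP = 3.385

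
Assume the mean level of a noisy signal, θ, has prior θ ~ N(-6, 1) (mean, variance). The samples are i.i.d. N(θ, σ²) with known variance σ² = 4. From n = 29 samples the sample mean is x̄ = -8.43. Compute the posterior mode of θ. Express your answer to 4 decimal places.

θ̂_MAP = -8.1355

n = 29, x̄ = -8.43.
For a Normal prior and Normal likelihood with known variance, the posterior is Normal; its mode equals its mean, the precision-weighted average.
Prior precision 1/σ₀² = 1/1 = 1; data precision n/σ² = 29/4 = 7.25.
θ̂ = (1·(-6) + 7.25·(-8.43)) / (1 + 7.25) = (-67.1175)/8.25 = -8949/1100 ≈ -8.1355.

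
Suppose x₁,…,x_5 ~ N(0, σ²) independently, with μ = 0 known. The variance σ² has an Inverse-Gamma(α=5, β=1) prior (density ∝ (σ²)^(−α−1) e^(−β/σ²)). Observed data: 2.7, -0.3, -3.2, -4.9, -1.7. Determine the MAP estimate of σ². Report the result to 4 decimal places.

Sum of squared deviations about the known mean: SS = (2.7−0)² + (-0.3−0)² + (-3.2−0)² + (-4.9−0)² + (-1.7−0)² = 44.52.
The Normal likelihood contributes (σ²)^(−n/2) exp(−SS/(2σ²)), so the posterior is Inverse-Gamma(α + n/2, β + SS/2) = Inverse-Gamma(7.5, 23.26).
The mode of Inverse-Gamma(a, b) is b/(a+1) = 23.26/8.5 ≈ 2.7365.

σ̂²_MAP = 2.7365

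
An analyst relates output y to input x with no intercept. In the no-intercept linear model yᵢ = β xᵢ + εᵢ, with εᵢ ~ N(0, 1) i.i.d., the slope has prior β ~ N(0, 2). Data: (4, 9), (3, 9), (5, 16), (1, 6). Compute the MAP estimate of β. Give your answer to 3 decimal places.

β̂_MAP = 2.893

log p(β | y) = −Σ(yᵢ − βxᵢ)²/(2·1) − β²/(2·2) + const.
Setting the derivative to zero: Σxᵢ(yᵢ − βxᵢ)/1 − β/2 = 0, so β = Σxᵢyᵢ / (Σxᵢ² + σ²/τ²).
Σxᵢyᵢ = 4·9 + 3·9 + 5·16 + 1·6 = 149; Σxᵢ² = 51; σ²/τ² = 0.5.
β̂_MAP = 149 / (51 + 0.5) = 149/51.5 ≈ 2.893.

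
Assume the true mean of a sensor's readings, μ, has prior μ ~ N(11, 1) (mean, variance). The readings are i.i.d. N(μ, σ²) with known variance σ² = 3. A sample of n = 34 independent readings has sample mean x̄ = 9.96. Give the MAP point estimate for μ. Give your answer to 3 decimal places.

μ̂_MAP = 10.044

n = 34, x̄ = 9.96.
For a Normal prior and Normal likelihood with known variance, the posterior is Normal; its mode equals its mean, the precision-weighted average.
Prior precision 1/σ₀² = 1/1 = 1; data precision n/σ² = 34/3.
μ̂ = (1·11 + (34/3)·9.96) / (1 + 34/3) = 123.88/(37/3) = 9291/925 ≈ 10.044.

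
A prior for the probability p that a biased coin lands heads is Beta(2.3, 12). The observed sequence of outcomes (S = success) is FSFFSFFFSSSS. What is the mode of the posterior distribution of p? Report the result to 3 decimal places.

Prior: Beta(2.3, 12).
Data: 6 successes in 12 trials (from the sequence). The binomial likelihood contributes p^6(1−p)^6, so the posterior is Beta(2.3+6, 12+6) = Beta(8.3, 18).
For Beta(a, b) with a, b > 1 the mode is (a−1)/(a+b−2) = 7.3/24.3 ≈ 0.300.

p̂_MAP = 0.300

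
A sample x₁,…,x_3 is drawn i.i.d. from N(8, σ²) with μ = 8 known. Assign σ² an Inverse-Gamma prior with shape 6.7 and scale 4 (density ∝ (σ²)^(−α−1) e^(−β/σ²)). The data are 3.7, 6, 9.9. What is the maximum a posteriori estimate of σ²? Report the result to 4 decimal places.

σ̂²_MAP = 1.8533

Sum of squared deviations about the known mean: SS = (3.7−8)² + (6−8)² + (9.9−8)² = 26.1.
The Normal likelihood contributes (σ²)^(−n/2) exp(−SS/(2σ²)), so the posterior is Inverse-Gamma(α + n/2, β + SS/2) = Inverse-Gamma(8.2, 17.05).
The mode of Inverse-Gamma(a, b) is b/(a+1) = 17.05/9.2 ≈ 1.8533.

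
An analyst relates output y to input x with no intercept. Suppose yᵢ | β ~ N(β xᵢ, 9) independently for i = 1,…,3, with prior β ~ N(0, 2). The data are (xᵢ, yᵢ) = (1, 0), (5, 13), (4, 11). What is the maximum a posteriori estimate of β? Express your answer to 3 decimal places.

β̂_MAP = 2.344

log p(β | y) = −Σ(yᵢ − βxᵢ)²/(2·9) − β²/(2·2) + const.
Setting the derivative to zero: Σxᵢ(yᵢ − βxᵢ)/9 − β/2 = 0, so β = Σxᵢyᵢ / (Σxᵢ² + σ²/τ²).
Σxᵢyᵢ = 1·0 + 5·13 + 4·11 = 109; Σxᵢ² = 42; σ²/τ² = 4.5.
β̂_MAP = 109 / (42 + 4.5) = 109/46.5 ≈ 2.344.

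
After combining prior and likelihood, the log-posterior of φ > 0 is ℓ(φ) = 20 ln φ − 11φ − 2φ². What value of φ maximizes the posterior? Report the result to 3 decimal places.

φ̂_MAP = 1.250

ℓ'(φ) = 20/φ − 11 − 4φ. Setting this to zero and multiplying by φ: 4φ² + 11φ − 20 = 0.
φ = (−11 + √(11² + 4·4·20)) / (2·4) = (−11 + √441) / 8 = (−11 + 21)/8 = 5/4.
ℓ''(φ) = −20/φ² − 4 < 0, confirming a maximum.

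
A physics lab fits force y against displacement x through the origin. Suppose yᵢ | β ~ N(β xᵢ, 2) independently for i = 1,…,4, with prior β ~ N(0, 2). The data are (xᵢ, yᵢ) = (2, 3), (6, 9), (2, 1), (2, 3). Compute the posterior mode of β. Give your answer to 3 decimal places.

β̂_MAP = 1.388

log p(β | y) = −Σ(yᵢ − βxᵢ)²/(2·2) − β²/(2·2) + const.
Setting the derivative to zero: Σxᵢ(yᵢ − βxᵢ)/2 − β/2 = 0, so β = Σxᵢyᵢ / (Σxᵢ² + σ²/τ²).
Σxᵢyᵢ = 2·3 + 6·9 + 2·1 + 2·3 = 68; Σxᵢ² = 48; σ²/τ² = 1.
β̂_MAP = 68 / (48 + 1) = 68/49 ≈ 1.388.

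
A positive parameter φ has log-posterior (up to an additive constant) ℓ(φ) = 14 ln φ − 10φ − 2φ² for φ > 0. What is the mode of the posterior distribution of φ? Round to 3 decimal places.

φ̂_MAP = 1.000

ℓ'(φ) = 14/φ − 10 − 4φ. Setting this to zero and multiplying by φ: 4φ² + 10φ − 14 = 0.
φ = (−10 + √(10² + 4·4·14)) / (2·4) = (−10 + √324) / 8 = (−10 + 18)/8 = 1.
ℓ''(φ) = −14/φ² − 4 < 0, confirming a maximum.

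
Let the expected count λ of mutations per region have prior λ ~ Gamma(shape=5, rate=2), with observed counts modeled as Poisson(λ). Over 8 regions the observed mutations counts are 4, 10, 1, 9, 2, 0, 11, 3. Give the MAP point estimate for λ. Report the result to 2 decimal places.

λ̂_MAP = 4.40

Σxᵢ = 4+10+1+9+2+0+11+3 = 40, with n = 8.
Posterior ∝ λ^4e^(−2λ) · λ^40e^(−8λ) = λ^44e^(−10λ), i.e. Gamma(shape=45, rate=10).
The mode of a Gamma(a, b) with a ≥ 1 (shape–rate) is (a−1)/b = 44/10 ≈ 4.40.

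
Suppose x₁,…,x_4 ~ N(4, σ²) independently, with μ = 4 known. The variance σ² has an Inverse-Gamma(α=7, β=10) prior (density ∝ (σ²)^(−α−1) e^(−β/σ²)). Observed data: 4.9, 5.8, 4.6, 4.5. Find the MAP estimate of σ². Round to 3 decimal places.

σ̂²_MAP = 1.233

Sum of squared deviations about the known mean: SS = (4.9−4)² + (5.8−4)² + (4.6−4)² + (4.5−4)² = 4.66.
The Normal likelihood contributes (σ²)^(−n/2) exp(−SS/(2σ²)), so the posterior is Inverse-Gamma(α + n/2, β + SS/2) = Inverse-Gamma(9, 12.33).
The mode of Inverse-Gamma(a, b) is b/(a+1) = 12.33/10 ≈ 1.233.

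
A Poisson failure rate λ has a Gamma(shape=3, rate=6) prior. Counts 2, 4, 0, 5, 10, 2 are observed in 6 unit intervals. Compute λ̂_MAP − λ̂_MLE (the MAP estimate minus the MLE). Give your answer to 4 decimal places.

Σxᵢ = 23. Posterior is Gamma(26, 12); MAP = (26−1)/12 = 25/12 ≈ 2.08333.
MLE = x̄ = 23/6 ≈ 3.83333.
Difference = 25/12 − 23/6 = -7/4 ≈ -1.7500.

MAP − MLE = -1.7500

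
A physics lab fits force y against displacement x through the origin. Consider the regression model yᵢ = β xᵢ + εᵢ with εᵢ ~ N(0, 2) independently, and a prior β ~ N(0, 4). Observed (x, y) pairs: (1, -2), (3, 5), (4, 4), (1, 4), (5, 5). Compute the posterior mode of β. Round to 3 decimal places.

log p(β | y) = −Σ(yᵢ − βxᵢ)²/(2·2) − β²/(2·4) + const.
Setting the derivative to zero: Σxᵢ(yᵢ − βxᵢ)/2 − β/4 = 0, so β = Σxᵢyᵢ / (Σxᵢ² + σ²/τ²).
Σxᵢyᵢ = 1·(-2) + 3·5 + 4·4 + 1·4 + 5·5 = 58; Σxᵢ² = 52; σ²/τ² = 0.5.
β̂_MAP = 58 / (52 + 0.5) = 58/52.5 ≈ 1.105.

β̂_MAP = 1.105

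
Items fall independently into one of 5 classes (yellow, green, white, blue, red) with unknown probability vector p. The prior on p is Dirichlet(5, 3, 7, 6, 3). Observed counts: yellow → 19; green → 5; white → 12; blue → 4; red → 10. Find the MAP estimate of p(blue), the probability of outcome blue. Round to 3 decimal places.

The posterior is Dirichlet(αᵢ + nᵢ) = Dirichlet(24, 8, 19, 10, 13).
For a Dirichlet(a₁,…,a_K) with all aᵢ > 1, the mode has j-th component (aⱼ − 1)/(Σaᵢ − K).
Here Σaᵢ = 74 and K = 5, so p(blue) = (10 − 1)/(74 − 5) = 9/69 ≈ 0.130.

MAP estimate of p(blue) = 0.130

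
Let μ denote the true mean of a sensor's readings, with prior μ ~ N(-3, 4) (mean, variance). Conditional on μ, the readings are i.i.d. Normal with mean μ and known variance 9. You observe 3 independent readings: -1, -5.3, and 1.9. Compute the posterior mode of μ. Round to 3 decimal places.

μ̂_MAP = -2.124

n = 3; x̄ = ((-1) + (-5.3) + 1.9)/3 = -4.4/3 = -22/15 ≈ -1.4667.
For a Normal prior and Normal likelihood with known variance, the posterior is Normal; its mode equals its mean, the precision-weighted average.
Prior precision 1/σ₀² = 1/4 = 0.25; data precision n/σ² = 3/9 = 1/3.
μ̂ = (0.25·(-3) + (1/3)·(-22/15)) / (0.25 + 1/3) = (-223/180)/(7/12) = -223/105 ≈ -2.124.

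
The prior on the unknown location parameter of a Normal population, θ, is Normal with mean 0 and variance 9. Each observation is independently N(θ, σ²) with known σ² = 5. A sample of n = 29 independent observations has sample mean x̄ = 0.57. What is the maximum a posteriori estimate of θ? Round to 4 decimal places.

n = 29, x̄ = 0.57.
For a Normal prior and Normal likelihood with known variance, the posterior is Normal; its mode equals its mean, the precision-weighted average.
Prior precision 1/σ₀² = 1/9; data precision n/σ² = 29/5 = 5.8.
θ̂ = ((1/9)·0 + 5.8·0.57) / (1/9 + 5.8) = 3.306/(266/45) = 783/1400 ≈ 0.5593.

θ̂_MAP = 0.5593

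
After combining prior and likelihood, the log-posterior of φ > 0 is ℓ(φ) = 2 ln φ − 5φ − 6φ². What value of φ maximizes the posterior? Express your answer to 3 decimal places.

ℓ'(φ) = 2/φ − 5 − 12φ. Setting this to zero and multiplying by φ: 12φ² + 5φ − 2 = 0.
φ = (−5 + √(5² + 4·12·2)) / (2·12) = (−5 + √121) / 24 = (−5 + 11)/24 = 1/4.
ℓ''(φ) = −2/φ² − 12 < 0, confirming a maximum.

φ̂_MAP = 0.250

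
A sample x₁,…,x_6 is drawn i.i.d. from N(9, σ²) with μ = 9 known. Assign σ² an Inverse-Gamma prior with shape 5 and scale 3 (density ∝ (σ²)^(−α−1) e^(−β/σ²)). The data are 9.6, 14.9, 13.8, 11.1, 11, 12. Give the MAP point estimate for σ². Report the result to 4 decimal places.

σ̂²_MAP = 4.5344

Sum of squared deviations about the known mean: SS = (9.6−9)² + (14.9−9)² + (13.8−9)² + (11.1−9)² + (11−9)² + (12−9)² = 75.62.
The Normal likelihood contributes (σ²)^(−n/2) exp(−SS/(2σ²)), so the posterior is Inverse-Gamma(α + n/2, β + SS/2) = Inverse-Gamma(8, 40.81).
The mode of Inverse-Gamma(a, b) is b/(a+1) = 40.81/9 ≈ 4.5344.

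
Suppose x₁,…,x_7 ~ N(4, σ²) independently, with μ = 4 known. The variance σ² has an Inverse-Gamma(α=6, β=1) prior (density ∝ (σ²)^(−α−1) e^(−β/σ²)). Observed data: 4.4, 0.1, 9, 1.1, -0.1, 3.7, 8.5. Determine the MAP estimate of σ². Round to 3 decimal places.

σ̂²_MAP = 4.187

Sum of squared deviations about the known mean: SS = (4.4−4)² + (0.1−4)² + (9−4)² + (1.1−4)² + (-0.1−4)² + (3.7−4)² + (8.5−4)² = 85.93.
The Normal likelihood contributes (σ²)^(−n/2) exp(−SS/(2σ²)), so the posterior is Inverse-Gamma(α + n/2, β + SS/2) = Inverse-Gamma(9.5, 43.965).
The mode of Inverse-Gamma(a, b) is b/(a+1) = 43.965/10.5 ≈ 4.187.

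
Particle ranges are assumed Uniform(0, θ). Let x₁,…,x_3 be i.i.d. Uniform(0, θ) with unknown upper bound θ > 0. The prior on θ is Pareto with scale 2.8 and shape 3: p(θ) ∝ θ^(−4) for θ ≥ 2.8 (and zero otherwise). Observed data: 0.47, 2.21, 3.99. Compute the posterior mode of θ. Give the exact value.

θ̂_MAP = 3.99

The Uniform(0, θ) likelihood is θ^(−n) for θ ≥ max(xᵢ), zero otherwise. Here max(xᵢ) = 3.99.
Posterior ∝ θ^(−4) · θ^(−3) = θ^(−7) on θ ≥ max(2.8, 3.99) = 3.99.
This density is strictly decreasing in θ, so the posterior mode lies at the lower boundary of the support.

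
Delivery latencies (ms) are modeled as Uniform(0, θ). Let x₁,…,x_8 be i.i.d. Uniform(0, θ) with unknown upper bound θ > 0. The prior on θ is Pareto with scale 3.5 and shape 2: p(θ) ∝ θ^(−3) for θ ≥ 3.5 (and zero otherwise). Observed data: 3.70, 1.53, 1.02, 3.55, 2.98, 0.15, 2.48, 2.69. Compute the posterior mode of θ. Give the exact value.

The Uniform(0, θ) likelihood is θ^(−n) for θ ≥ max(xᵢ), zero otherwise. Here max(xᵢ) = 3.70.
Posterior ∝ θ^(−3) · θ^(−8) = θ^(−11) on θ ≥ max(3.5, 3.70) = 3.70.
This density is strictly decreasing in θ, so the posterior mode lies at the lower boundary of the support.

θ̂_MAP = 3.70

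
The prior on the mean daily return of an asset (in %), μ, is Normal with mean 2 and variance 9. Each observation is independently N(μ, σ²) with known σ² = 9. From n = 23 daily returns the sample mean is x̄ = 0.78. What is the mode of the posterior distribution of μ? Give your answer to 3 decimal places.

n = 23, x̄ = 0.78.
For a Normal prior and Normal likelihood with known variance, the posterior is Normal; its mode equals its mean, the precision-weighted average.
Prior precision 1/σ₀² = 1/9; data precision n/σ² = 23/9.
μ̂ = ((1/9)·2 + (23/9)·0.78) / (1/9 + 23/9) = (997/450)/(8/3) = 997/1200 ≈ 0.831.

μ̂_MAP = 0.831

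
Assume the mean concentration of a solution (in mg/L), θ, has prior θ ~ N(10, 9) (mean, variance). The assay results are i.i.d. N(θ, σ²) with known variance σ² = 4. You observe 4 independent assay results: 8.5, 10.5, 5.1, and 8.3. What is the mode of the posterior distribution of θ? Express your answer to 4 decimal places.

n = 4; x̄ = (8.5 + 10.5 + 5.1 + 8.3)/4 = 32.4/4 = 8.1.
For a Normal prior and Normal likelihood with known variance, the posterior is Normal; its mode equals its mean, the precision-weighted average.
Prior precision 1/σ₀² = 1/9; data precision n/σ² = 4/4 = 1.
θ̂ = ((1/9)·10 + 1·8.1) / (1/9 + 1) = (829/90)/(10/9) = 8.2900.

θ̂_MAP = 8.2900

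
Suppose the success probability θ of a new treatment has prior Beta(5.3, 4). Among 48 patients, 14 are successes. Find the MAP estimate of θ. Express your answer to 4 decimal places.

θ̂_MAP = 0.3309

Prior: Beta(5.3, 4).
Data: 14 successes in 48 trials. The binomial likelihood contributes θ^14(1−θ)^34, so the posterior is Beta(5.3+14, 4+34) = Beta(19.3, 38).
For Beta(a, b) with a, b > 1 the mode is (a−1)/(a+b−2) = 18.3/55.3 ≈ 0.3309.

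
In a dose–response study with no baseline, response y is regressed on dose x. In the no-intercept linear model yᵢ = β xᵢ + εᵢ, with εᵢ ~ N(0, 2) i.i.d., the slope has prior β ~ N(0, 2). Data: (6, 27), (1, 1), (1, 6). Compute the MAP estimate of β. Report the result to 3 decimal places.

β̂_MAP = 4.333

log p(β | y) = −Σ(yᵢ − βxᵢ)²/(2·2) − β²/(2·2) + const.
Setting the derivative to zero: Σxᵢ(yᵢ − βxᵢ)/2 − β/2 = 0, so β = Σxᵢyᵢ / (Σxᵢ² + σ²/τ²).
Σxᵢyᵢ = 6·27 + 1·1 + 1·6 = 169; Σxᵢ² = 38; σ²/τ² = 1.
β̂_MAP = 169 / (38 + 1) = 169/39 ≈ 4.333.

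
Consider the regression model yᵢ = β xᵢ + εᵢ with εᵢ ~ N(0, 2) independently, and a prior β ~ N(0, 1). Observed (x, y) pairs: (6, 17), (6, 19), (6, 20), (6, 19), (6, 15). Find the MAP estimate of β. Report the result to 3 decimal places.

log p(β | y) = −Σ(yᵢ − βxᵢ)²/(2·2) − β²/(2·1) + const.
Setting the derivative to zero: Σxᵢ(yᵢ − βxᵢ)/2 − β/1 = 0, so β = Σxᵢyᵢ / (Σxᵢ² + σ²/τ²).
Σxᵢyᵢ = 6·17 + 6·19 + 6·20 + 6·19 + 6·15 = 540; Σxᵢ² = 180; σ²/τ² = 2.
β̂_MAP = 540 / (180 + 2) = 540/182 ≈ 2.967.

β̂_MAP = 2.967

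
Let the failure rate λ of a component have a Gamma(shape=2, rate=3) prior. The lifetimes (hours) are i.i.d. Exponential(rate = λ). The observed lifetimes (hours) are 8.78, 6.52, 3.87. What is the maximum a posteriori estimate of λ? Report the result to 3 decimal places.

λ̂_MAP = 0.180

The Exponential(rate=λ) likelihood is ∝ λ^n e^(−λΣtᵢ). Here n = 3 and Σtᵢ = 8.78 + 6.52 + 3.87 = 19.17.
Posterior ∝ λe^(−3λ) · λ^3e^(−19.17λ) = λ^4e^(−22.17λ), i.e. Gamma(5, 22.17).
Mode = (a−1)/b = 4/22.17 ≈ 0.180.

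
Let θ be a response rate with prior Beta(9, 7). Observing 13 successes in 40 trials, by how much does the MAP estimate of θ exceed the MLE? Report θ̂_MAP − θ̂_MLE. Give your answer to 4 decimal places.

MAP − MLE = 0.0639

Posterior is Beta(22, 34); MAP = (22−1)/(56−2) = 21/54 ≈ 0.38889.
MLE ignores the prior: θ̂_MLE = k/n = 13/40 ≈ 0.32500.
Difference = 21/54 − 13/40 = 23/360 ≈ 0.0639.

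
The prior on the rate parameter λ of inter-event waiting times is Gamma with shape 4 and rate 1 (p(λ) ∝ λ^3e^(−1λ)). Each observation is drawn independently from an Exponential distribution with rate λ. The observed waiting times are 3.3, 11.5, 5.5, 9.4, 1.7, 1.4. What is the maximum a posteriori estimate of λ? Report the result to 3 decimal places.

λ̂_MAP = 0.266

The Exponential(rate=λ) likelihood is ∝ λ^n e^(−λΣtᵢ). Here n = 6 and Σtᵢ = 3.3 + 11.5 + 5.5 + 9.4 + 1.7 + 1.4 = 32.8.
Posterior ∝ λ^3e^(−1λ) · λ^6e^(−32.8λ) = λ^9e^(−33.8λ), i.e. Gamma(10, 33.8).
Mode = (a−1)/b = 9/33.8 ≈ 0.266.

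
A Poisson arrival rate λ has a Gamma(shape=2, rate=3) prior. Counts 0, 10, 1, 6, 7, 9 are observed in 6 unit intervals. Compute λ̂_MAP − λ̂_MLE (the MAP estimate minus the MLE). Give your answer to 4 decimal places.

MAP − MLE = -1.7222

Σxᵢ = 33. Posterior is Gamma(35, 9); MAP = (35−1)/9 = 34/9 ≈ 3.77778.
MLE = x̄ = 33/6 ≈ 5.50000.
Difference = 34/9 − 33/6 = -31/18 ≈ -1.7222.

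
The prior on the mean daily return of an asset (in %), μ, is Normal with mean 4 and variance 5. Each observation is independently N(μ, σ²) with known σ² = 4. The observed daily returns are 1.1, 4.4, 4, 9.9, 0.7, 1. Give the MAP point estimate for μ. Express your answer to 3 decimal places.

μ̂_MAP = 3.574

n = 6; x̄ = (1.1 + 4.4 + 4 + 9.9 + 0.7 + 1)/6 = 21.1/6 = 211/60 ≈ 3.5167.
For a Normal prior and Normal likelihood with known variance, the posterior is Normal; its mode equals its mean, the precision-weighted average.
Prior precision 1/σ₀² = 1/5 = 0.2; data precision n/σ² = 6/4 = 1.5.
μ̂ = (0.2·4 + 1.5·(211/60)) / (0.2 + 1.5) = 6.075/1.7 = 243/68 ≈ 3.574.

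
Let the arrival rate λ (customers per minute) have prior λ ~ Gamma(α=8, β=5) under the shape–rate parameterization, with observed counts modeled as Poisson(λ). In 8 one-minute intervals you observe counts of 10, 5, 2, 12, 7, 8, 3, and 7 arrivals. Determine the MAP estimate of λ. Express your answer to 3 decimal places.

Σxᵢ = 10+5+2+12+7+8+3+7 = 54, with n = 8.
Posterior ∝ λ^7e^(−5λ) · λ^54e^(−8λ) = λ^61e^(−13λ), i.e. Gamma(shape=62, rate=13).
The mode of a Gamma(a, b) with a ≥ 1 (shape–rate) is (a−1)/b = 61/13 ≈ 4.692.

λ̂_MAP = 4.692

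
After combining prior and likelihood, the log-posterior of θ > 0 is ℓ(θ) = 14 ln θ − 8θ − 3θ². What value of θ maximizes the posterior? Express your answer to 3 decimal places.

θ̂_MAP = 1.000

ℓ'(θ) = 14/θ − 8 − 6θ. Setting this to zero and multiplying by θ: 6θ² + 8θ − 14 = 0.
θ = (−8 + √(8² + 4·6·14)) / (2·6) = (−8 + √400) / 12 = (−8 + 20)/12 = 1.
ℓ''(θ) = −14/θ² − 6 < 0, confirming a maximum.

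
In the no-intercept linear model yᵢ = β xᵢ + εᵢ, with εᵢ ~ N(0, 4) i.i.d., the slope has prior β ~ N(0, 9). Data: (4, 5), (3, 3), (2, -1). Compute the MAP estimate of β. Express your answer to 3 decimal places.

log p(β | y) = −Σ(yᵢ − βxᵢ)²/(2·4) − β²/(2·9) + const.
Setting the derivative to zero: Σxᵢ(yᵢ − βxᵢ)/4 − β/9 = 0, so β = Σxᵢyᵢ / (Σxᵢ² + σ²/τ²).
Σxᵢyᵢ = 4·5 + 3·3 + 2·(-1) = 27; Σxᵢ² = 29; σ²/τ² = 4/9.
β̂_MAP = 27 / (29 + 4/9) = 27/(265/9) = 243/265 ≈ 0.917.

β̂_MAP = 0.917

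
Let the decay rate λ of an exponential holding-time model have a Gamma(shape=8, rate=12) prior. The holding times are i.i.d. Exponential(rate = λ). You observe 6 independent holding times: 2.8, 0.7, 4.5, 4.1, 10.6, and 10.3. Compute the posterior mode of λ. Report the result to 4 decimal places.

λ̂_MAP = 0.2889

The Exponential(rate=λ) likelihood is ∝ λ^n e^(−λΣtᵢ). Here n = 6 and Σtᵢ = 2.8 + 0.7 + 4.5 + 4.1 + 10.6 + 10.3 = 33.
Posterior ∝ λ^7e^(−12λ) · λ^6e^(−33λ) = λ^13e^(−45λ), i.e. Gamma(14, 45).
Mode = (a−1)/b = 13/45 ≈ 0.2889.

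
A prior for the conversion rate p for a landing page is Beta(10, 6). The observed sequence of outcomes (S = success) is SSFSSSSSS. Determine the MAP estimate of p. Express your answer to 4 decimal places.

Prior: Beta(10, 6).
Data: 8 successes in 9 trials (from the sequence). The binomial likelihood contributes p^8(1−p)^1, so the posterior is Beta(10+8, 6+1) = Beta(18, 7).
For Beta(a, b) with a, b > 1 the mode is (a−1)/(a+b−2) = 17/23 ≈ 0.7391.

p̂_MAP = 0.7391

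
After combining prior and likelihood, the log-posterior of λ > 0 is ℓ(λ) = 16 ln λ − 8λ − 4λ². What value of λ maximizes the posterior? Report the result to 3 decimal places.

λ̂_MAP = 1.000

ℓ'(λ) = 16/λ − 8 − 8λ. Setting this to zero and multiplying by λ: 8λ² + 8λ − 16 = 0.
λ = (−8 + √(8² + 4·8·16)) / (2·8) = (−8 + √576) / 16 = (−8 + 24)/16 = 1.
ℓ''(λ) = −16/λ² − 8 < 0, confirming a maximum.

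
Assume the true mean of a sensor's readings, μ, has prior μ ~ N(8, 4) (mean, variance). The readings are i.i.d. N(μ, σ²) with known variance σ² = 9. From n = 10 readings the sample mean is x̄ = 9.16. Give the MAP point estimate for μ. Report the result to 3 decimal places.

μ̂_MAP = 8.947

n = 10, x̄ = 9.16.
For a Normal prior and Normal likelihood with known variance, the posterior is Normal; its mode equals its mean, the precision-weighted average.
Prior precision 1/σ₀² = 1/4 = 0.25; data precision n/σ² = 10/9.
μ̂ = (0.25·8 + (10/9)·9.16) / (0.25 + 10/9) = (548/45)/(49/36) = 2192/245 ≈ 8.947.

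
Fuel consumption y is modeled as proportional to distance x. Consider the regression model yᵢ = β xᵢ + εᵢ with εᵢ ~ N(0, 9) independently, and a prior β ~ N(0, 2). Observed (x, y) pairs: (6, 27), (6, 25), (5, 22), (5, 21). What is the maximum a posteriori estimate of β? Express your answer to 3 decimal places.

β̂_MAP = 4.166

log p(β | y) = −Σ(yᵢ − βxᵢ)²/(2·9) − β²/(2·2) + const.
Setting the derivative to zero: Σxᵢ(yᵢ − βxᵢ)/9 − β/2 = 0, so β = Σxᵢyᵢ / (Σxᵢ² + σ²/τ²).
Σxᵢyᵢ = 6·27 + 6·25 + 5·22 + 5·21 = 527; Σxᵢ² = 122; σ²/τ² = 4.5.
β̂_MAP = 527 / (122 + 4.5) = 527/126.5 ≈ 4.166.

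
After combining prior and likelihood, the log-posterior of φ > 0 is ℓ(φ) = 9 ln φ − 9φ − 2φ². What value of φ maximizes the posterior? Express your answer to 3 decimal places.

φ̂_MAP = 0.750

ℓ'(φ) = 9/φ − 9 − 4φ. Setting this to zero and multiplying by φ: 4φ² + 9φ − 9 = 0.
φ = (−9 + √(9² + 4·4·9)) / (2·4) = (−9 + √225) / 8 = (−9 + 15)/8 = 3/4.
ℓ''(φ) = −9/φ² − 4 < 0, confirming a maximum.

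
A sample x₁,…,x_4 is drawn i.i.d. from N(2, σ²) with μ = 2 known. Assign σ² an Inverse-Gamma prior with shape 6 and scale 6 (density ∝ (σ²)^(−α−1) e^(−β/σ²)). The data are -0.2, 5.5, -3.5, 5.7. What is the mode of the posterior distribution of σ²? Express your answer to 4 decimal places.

σ̂²_MAP = 4.0572

Sum of squared deviations about the known mean: SS = (-0.2−2)² + (5.5−2)² + (-3.5−2)² + (5.7−2)² = 61.03.
The Normal likelihood contributes (σ²)^(−n/2) exp(−SS/(2σ²)), so the posterior is Inverse-Gamma(α + n/2, β + SS/2) = Inverse-Gamma(8, 36.515).
The mode of Inverse-Gamma(a, b) is b/(a+1) = 36.515/9 ≈ 4.0572.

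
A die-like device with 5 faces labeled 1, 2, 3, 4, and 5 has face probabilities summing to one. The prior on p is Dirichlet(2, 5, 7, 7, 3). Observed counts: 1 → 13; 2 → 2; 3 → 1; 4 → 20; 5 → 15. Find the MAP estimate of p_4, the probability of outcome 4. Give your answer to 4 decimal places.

MAP estimate: 0.3714

The posterior is Dirichlet(αᵢ + nᵢ) = Dirichlet(15, 7, 8, 27, 18).
For a Dirichlet(a₁,…,a_K) with all aᵢ > 1, the mode has j-th component (aⱼ − 1)/(Σaᵢ − K).
Here Σaᵢ = 75 and K = 5, so p_4 = (27 − 1)/(75 − 5) = 26/70 ≈ 0.3714.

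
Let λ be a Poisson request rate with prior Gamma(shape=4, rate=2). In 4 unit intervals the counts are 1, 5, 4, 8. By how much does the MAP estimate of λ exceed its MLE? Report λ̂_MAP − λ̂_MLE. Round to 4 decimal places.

MAP − MLE = -1.0000

Σxᵢ = 18. Posterior is Gamma(22, 6); MAP = (22−1)/6 = 21/6 ≈ 3.50000.
MLE = x̄ = 18/4 ≈ 4.50000.
Difference = 21/6 − 18/4 = -1 ≈ -1.0000.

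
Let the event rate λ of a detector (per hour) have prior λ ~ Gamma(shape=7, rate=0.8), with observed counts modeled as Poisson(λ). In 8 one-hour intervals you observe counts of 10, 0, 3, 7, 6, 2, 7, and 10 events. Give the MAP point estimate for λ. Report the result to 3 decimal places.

Σxᵢ = 10+0+3+7+6+2+7+10 = 45, with n = 8.
Posterior ∝ λ^6e^(−0.8λ) · λ^45e^(−8λ) = λ^51e^(−8.8λ), i.e. Gamma(shape=52, rate=8.8).
The mode of a Gamma(a, b) with a ≥ 1 (shape–rate) is (a−1)/b = 51/8.8 ≈ 5.795.

λ̂_MAP = 5.795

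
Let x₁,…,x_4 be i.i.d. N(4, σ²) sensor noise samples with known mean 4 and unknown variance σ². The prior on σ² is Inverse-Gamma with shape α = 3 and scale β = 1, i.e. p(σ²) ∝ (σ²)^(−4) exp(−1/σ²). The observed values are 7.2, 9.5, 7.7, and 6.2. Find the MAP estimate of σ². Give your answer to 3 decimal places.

Sum of squared deviations about the known mean: SS = (7.2−4)² + (9.5−4)² + (7.7−4)² + (6.2−4)² = 59.02.
The Normal likelihood contributes (σ²)^(−n/2) exp(−SS/(2σ²)), so the posterior is Inverse-Gamma(α + n/2, β + SS/2) = Inverse-Gamma(5, 30.51).
The mode of Inverse-Gamma(a, b) is b/(a+1) = 30.51/6 ≈ 5.085.

σ̂²_MAP = 5.085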